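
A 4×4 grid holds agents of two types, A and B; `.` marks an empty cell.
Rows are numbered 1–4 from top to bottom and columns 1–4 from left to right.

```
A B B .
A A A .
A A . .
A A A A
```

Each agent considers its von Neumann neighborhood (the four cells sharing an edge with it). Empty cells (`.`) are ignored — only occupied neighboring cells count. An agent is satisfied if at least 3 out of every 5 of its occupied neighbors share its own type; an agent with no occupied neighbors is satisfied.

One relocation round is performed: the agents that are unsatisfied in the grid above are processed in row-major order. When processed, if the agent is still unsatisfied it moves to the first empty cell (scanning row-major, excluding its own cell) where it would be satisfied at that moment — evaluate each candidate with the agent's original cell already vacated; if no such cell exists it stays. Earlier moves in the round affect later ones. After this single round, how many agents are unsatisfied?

2

Initially unsatisfied (in order): (1,1), (1,2), (1,3), (2,3).
  (1,1) → (2,4).
  (1,2): no empty cell satisfies it; stays.
  (1,3): no empty cell satisfies it; stays.
  (2,3): now satisfied by earlier moves; stays.
Resulting grid:
. B B .
A A A A
A A . .
A A A A
Unsatisfied now: (1,2), (1,3).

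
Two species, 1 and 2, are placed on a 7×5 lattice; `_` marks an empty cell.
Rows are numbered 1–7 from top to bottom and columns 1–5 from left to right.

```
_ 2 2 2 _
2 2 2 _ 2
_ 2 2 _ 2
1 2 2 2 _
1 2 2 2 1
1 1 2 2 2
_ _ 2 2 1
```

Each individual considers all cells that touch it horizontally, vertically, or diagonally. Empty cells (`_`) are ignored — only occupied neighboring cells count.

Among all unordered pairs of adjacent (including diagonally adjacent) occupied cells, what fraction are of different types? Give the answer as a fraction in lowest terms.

17/70

Scan each occupied cell's neighbors to the right and below (and the two forward diagonals) so each pair is counted once.
From row 1: 0 unlike of 9 pairs (running 0/9).
From row 2: 0 unlike of 8 pairs (running 0/17).
From row 3: 1 unlike of 8 pairs (running 1/25).
From row 4: 4 unlike of 14 pairs (running 5/39).
From row 5: 7 unlike of 17 pairs (running 12/56).
From row 6: 4 unlike of 12 pairs (running 16/68).
From row 7: 1 unlike of 2 pairs (running 17/70).
Total adjacent occupied pairs: 70; unlike-type pairs: 17.
17/70 is already in lowest terms.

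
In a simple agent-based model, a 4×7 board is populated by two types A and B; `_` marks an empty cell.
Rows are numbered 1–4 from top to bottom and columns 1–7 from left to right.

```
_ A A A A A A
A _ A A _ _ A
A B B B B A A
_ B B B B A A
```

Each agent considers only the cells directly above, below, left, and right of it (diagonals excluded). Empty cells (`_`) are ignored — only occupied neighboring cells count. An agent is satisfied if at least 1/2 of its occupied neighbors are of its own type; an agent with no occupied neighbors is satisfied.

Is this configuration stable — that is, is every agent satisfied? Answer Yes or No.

(1,2)A 1/1 ✓
(1,3)A 3/3 ✓
(1,4)A 3/3 ✓
(1,5)A 2/2 ✓
(1,6)A 2/2 ✓
(1,7)A 2/2 ✓
(2,1)A 1/1 ✓
(2,3)A 2/3 ✓
(2,4)A 2/3 ✓
(2,7)A 2/2 ✓
(3,1)A 1/2 ✓
(3,2)B 2/3 ✓
(3,3)B 3/4 ✓
(3,4)B 3/4 ✓
(3,5)B 2/3 ✓
(3,6)A 2/3 ✓
(3,7)A 3/3 ✓
(4,2)B 2/2 ✓
(4,3)B 3/3 ✓
(4,4)B 3/3 ✓
(4,5)B 2/3 ✓
(4,6)A 2/3 ✓
(4,7)A 2/2 ✓
All meet the threshold, so the configuration is stable.

Yes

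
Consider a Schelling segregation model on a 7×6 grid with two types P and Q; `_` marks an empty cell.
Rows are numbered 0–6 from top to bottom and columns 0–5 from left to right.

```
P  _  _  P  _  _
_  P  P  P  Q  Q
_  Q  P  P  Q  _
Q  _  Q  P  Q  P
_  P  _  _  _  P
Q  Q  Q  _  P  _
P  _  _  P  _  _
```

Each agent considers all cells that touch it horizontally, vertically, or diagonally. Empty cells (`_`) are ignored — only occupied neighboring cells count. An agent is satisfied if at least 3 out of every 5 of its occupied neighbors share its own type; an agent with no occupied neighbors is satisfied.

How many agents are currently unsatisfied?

15

Row 0: (0,0)P 1/1 ✓ · (0,3)P 2/3 ✓
Row 1: (1,1)P 3/4 ✓ · (1,2)P 5/6 ✓ · (1,3)P 4/6 ✓ · (1,4)Q 2/5 ✗ · (1,5)Q 2/2 ✓
Row 2: (2,1)Q 2/5 ✗ · (2,2)P 5/7 ✓ · (2,3)P 4/8 ✗ · (2,4)Q 3/7 ✗
Row 3: (3,0)Q 1/2 ✗ · (3,2)Q 1/5 ✗ · (3,3)P 2/5 ✗ · (3,4)Q 1/5 ✗ · (3,5)P 1/3 ✗
Row 4: (4,1)P 0/5 ✗ · (4,5)P 2/3 ✓
Row 5: (5,0)Q 1/3 ✗ · (5,1)Q 2/4 ✗ · (5,2)Q 1/3 ✗ · (5,4)P 2/2 ✓
Row 6: (6,0)P 0/2 ✗ · (6,3)P 1/2 ✗
Unsatisfied: (1,4), (2,1), (2,3), (2,4), (3,0), (3,2), (3,3), (3,4), (3,5), (4,1), (5,0), (5,1), (5,2), (6,0), (6,3) — 15 in total.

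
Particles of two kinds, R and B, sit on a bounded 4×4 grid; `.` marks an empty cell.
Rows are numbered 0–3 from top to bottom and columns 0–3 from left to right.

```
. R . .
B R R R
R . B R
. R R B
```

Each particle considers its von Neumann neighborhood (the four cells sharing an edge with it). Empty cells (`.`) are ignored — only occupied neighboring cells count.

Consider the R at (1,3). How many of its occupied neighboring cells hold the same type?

Occupied neighbors of (1,3): (2,3)=R, (1,2)=R.
Same type (R): 2 of 2.

2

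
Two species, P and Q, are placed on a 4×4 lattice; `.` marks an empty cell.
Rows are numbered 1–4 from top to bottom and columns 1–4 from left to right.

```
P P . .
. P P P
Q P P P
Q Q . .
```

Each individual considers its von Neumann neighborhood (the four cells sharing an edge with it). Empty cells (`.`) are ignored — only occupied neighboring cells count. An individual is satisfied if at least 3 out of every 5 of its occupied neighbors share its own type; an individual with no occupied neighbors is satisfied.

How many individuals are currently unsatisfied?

(1,1)P 1/1 ok
(1,2)P 2/2 ok
(2,2)P 3/3 ok
(2,3)P 3/3 ok
(2,4)P 2/2 ok
(3,1)Q 1/2 unhappy
(3,2)P 2/4 unhappy
(3,3)P 3/3 ok
(3,4)P 2/2 ok
(4,1)Q 2/2 ok
(4,2)Q 1/2 unhappy
Unsatisfied: (3,1), (3,2), (4,2) — 3 in total.

3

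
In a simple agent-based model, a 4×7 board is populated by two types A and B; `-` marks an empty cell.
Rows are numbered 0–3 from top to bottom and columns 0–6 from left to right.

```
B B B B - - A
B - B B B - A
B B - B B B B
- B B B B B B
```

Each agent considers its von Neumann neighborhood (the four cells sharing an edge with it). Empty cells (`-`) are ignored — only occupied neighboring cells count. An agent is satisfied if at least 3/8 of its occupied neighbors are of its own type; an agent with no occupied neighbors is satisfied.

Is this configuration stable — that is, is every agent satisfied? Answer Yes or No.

Yes

(0,0)B 2/2 ✓
(0,1)B 2/2 ✓
(0,2)B 3/3 ✓
(0,3)B 2/2 ✓
(0,6)A 1/1 ✓
(1,0)B 2/2 ✓
(1,2)B 2/2 ✓
(1,3)B 4/4 ✓
(1,4)B 2/2 ✓
(1,6)A 1/2 ✓
(2,0)B 2/2 ✓
(2,1)B 2/2 ✓
(2,3)B 3/3 ✓
(2,4)B 4/4 ✓
(2,5)B 3/3 ✓
(2,6)B 2/3 ✓
(3,1)B 2/2 ✓
(3,2)B 2/2 ✓
(3,3)B 3/3 ✓
(3,4)B 3/3 ✓
(3,5)B 3/3 ✓
(3,6)B 2/2 ✓
All meet the threshold, so the configuration is stable.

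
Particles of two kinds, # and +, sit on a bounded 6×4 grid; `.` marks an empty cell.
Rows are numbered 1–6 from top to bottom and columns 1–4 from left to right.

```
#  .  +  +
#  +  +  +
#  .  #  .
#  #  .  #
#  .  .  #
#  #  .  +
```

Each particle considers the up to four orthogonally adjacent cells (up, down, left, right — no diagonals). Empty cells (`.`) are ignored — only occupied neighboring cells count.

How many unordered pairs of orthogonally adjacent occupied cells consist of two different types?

3

Scan each occupied cell's neighbors to the right and below so each pair is counted once.
From row 1: 0 unlike of 4 pairs (running 0/4).
From row 2: 2 unlike of 5 pairs (running 2/9).
From row 3: 0 unlike of 1 pairs (running 2/10).
From row 4: 0 unlike of 3 pairs (running 2/13).
From row 5: 1 unlike of 2 pairs (running 3/15).
From row 6: 0 unlike of 1 pairs (running 3/16).
Total adjacent occupied pairs: 16; unlike-type pairs: 3.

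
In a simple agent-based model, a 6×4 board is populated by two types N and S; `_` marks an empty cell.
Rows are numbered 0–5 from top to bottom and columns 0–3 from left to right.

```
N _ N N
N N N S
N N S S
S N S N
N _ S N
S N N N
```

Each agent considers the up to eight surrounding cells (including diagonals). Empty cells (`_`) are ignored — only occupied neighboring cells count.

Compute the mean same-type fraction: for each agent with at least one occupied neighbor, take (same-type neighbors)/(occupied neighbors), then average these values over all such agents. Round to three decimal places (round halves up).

(0,0)N 2/2
(0,2)N 3/4
(0,3)N 2/3
(1,0)N 4/4
(1,1)N 6/7
(1,2)N 4/7
(1,3)S 2/5
(2,0)N 4/5
(2,1)N 5/8
(2,2)S 3/8
(2,3)S 3/5
(3,0)S 0/4
(3,1)N 3/7
(3,2)S 3/7
(3,3)N 1/5
(4,0)N 2/4
(4,2)S 1/7
(4,3)N 3/5
(5,0)S 0/2
(5,1)N 2/4
(5,2)N 3/4
(5,3)N 2/3
Sum over 22 agents: 2/2 + 3/4 + 2/3 + 4/4 + 6/7 + 4/7 + 2/5 + 4/5 + 5/8 + 3/8 + 3/5 + 0/4 + 3/7 + 3/7 + 1/5 + 2/4 + 1/7 + 3/5 + 0/2 + 2/4 + 3/4 + 2/3 = 2491/210; mean = 2491/210 ÷ 22 = 2491/4620 = 0.539177… → 0.539.

0.539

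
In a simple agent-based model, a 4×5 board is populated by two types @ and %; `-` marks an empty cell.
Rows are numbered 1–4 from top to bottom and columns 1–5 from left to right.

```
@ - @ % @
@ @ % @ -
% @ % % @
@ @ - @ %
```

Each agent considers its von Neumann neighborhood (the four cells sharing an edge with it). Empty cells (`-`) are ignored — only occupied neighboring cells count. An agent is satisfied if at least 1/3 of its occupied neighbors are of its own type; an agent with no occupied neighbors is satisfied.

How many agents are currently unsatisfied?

10

(1,1)@ 1/1 ✓
(1,3)@ 0/2 ✗
(1,4)% 0/3 ✗
(1,5)@ 0/1 ✗
(2,1)@ 2/3 ✓
(2,2)@ 2/3 ✓
(2,3)% 1/4 ✗
(2,4)@ 0/3 ✗
(3,1)% 0/3 ✗
(3,2)@ 2/4 ✓
(3,3)% 2/3 ✓
(3,4)% 1/4 ✗
(3,5)@ 0/2 ✗
(4,1)@ 1/2 ✓
(4,2)@ 2/2 ✓
(4,4)@ 0/2 ✗
(4,5)% 0/2 ✗
Unsatisfied: (1,3), (1,4), (1,5), (2,3), (2,4), (3,1), (3,4), (3,5), (4,4), (4,5) — 10 in total.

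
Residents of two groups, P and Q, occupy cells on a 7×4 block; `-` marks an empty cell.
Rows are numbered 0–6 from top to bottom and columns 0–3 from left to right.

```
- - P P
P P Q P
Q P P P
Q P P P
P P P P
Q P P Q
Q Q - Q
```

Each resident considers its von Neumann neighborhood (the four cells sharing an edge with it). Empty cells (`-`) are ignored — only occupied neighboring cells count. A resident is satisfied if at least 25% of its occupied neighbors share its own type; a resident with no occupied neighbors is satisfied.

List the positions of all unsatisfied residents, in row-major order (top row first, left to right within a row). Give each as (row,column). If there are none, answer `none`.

(1,2)

(0,2)P 1/2 satisfied
(0,3)P 2/2 satisfied
(1,0)P 1/2 satisfied
(1,1)P 2/3 satisfied
(1,2)Q 0/4 not
(1,3)P 2/3 satisfied
(2,0)Q 1/3 satisfied
(2,1)P 3/4 satisfied
(2,2)P 3/4 satisfied
(2,3)P 3/3 satisfied
(3,0)Q 1/3 satisfied
(3,1)P 3/4 satisfied
(3,2)P 4/4 satisfied
(3,3)P 3/3 satisfied
(4,0)P 1/3 satisfied
(4,1)P 4/4 satisfied
(4,2)P 4/4 satisfied
(4,3)P 2/3 satisfied
(5,0)Q 1/3 satisfied
(5,1)P 2/4 satisfied
(5,2)P 2/3 satisfied
(5,3)Q 1/3 satisfied
(6,0)Q 2/2 satisfied
(6,1)Q 1/2 satisfied
(6,3)Q 1/1 satisfied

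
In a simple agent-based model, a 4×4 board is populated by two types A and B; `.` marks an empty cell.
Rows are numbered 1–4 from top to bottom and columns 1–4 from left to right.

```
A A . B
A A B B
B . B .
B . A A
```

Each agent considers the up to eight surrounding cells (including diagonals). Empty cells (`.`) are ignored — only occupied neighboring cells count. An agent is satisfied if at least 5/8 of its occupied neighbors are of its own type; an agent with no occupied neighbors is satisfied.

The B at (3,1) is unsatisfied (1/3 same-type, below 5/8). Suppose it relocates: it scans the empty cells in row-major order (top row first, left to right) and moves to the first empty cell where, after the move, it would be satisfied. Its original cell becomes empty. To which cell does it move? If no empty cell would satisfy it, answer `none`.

(4,2)

Vacating (3,1). Empty cells in order:
  (1,3): 3/5 same-type → still unsatisfied.
  (3,2): 3/6 same-type → still unsatisfied.
  (3,4): 3/5 same-type → still unsatisfied.
  (4,2): 2/3 same-type → satisfied — stop here.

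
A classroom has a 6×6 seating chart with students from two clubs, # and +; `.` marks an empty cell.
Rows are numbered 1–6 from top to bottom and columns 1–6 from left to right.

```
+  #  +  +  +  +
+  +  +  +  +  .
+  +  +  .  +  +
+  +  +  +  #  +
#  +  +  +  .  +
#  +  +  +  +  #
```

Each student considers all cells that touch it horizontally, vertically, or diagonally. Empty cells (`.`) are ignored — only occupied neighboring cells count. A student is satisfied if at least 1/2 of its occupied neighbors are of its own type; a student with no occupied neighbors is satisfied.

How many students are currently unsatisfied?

5

Row 1: (1,1)+ 2/3 satisfied · (1,2)# 0/5 not · (1,3)+ 4/5 satisfied · (1,4)+ 5/5 satisfied · (1,5)+ 4/4 satisfied · (1,6)+ 2/2 satisfied
Row 2: (2,1)+ 4/5 satisfied · (2,2)+ 7/8 satisfied · (2,3)+ 6/7 satisfied · (2,4)+ 7/7 satisfied · (2,5)+ 6/6 satisfied
Row 3: (3,1)+ 5/5 satisfied · (3,2)+ 8/8 satisfied · (3,3)+ 7/7 satisfied · (3,5)+ 5/6 satisfied · (3,6)+ 3/4 satisfied
Row 4: (4,1)+ 4/5 satisfied · (4,2)+ 7/8 satisfied · (4,3)+ 7/7 satisfied · (4,4)+ 5/6 satisfied · (4,5)# 0/6 not · (4,6)+ 3/4 satisfied
Row 5: (5,1)# 1/5 not · (5,2)+ 6/8 satisfied · (5,3)+ 8/8 satisfied · (5,4)+ 6/7 satisfied · (5,6)+ 2/4 satisfied
Row 6: (6,1)# 1/3 not · (6,2)+ 3/5 satisfied · (6,3)+ 5/5 satisfied · (6,4)+ 4/4 satisfied · (6,5)+ 3/4 satisfied · (6,6)# 0/2 not
Unsatisfied: (1,2), (4,5), (5,1), (6,1), (6,6) — 5 in total.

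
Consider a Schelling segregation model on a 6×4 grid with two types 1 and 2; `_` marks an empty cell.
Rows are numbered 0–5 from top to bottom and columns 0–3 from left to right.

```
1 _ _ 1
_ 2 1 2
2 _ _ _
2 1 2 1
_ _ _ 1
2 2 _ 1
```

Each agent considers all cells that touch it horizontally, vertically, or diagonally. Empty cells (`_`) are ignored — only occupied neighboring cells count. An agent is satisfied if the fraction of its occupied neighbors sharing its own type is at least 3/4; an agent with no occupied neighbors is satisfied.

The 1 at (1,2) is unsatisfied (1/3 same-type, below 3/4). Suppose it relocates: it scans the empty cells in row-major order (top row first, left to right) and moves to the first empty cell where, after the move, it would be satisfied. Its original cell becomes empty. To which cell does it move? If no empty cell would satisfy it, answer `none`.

none

Vacating (1,2). Empty cells in order:
  (0,1): 1/2 same-type → still unsatisfied.
  (0,2): 1/3 same-type → still unsatisfied.
  (1,0): 1/3 same-type → still unsatisfied.
  (2,1): 1/5 same-type → still unsatisfied.
  (2,2): 2/5 same-type → still unsatisfied.
  (2,3): 1/3 same-type → still unsatisfied.
  (4,0): 1/4 same-type → still unsatisfied.
  (4,1): 1/5 same-type → still unsatisfied.
  (4,2): 4/6 same-type → still unsatisfied.
  (5,2): 2/3 same-type → still unsatisfied.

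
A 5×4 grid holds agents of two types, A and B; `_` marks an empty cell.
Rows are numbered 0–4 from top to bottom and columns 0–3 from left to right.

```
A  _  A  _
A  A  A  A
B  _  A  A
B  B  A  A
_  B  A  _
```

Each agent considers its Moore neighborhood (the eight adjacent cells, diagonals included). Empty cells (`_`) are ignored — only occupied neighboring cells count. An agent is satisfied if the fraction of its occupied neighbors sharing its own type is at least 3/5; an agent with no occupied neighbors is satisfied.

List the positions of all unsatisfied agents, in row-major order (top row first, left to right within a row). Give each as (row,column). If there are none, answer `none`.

(2,0), (3,1), (4,1), (4,2)

(0,0)A 2/2 ✓
(0,2)A 3/3 ✓
(1,0)A 2/3 ✓
(1,1)A 5/6 ✓
(1,2)A 5/5 ✓
(1,3)A 4/4 ✓
(2,0)B 2/4 ✗
(2,2)A 6/7 ✓
(2,3)A 5/5 ✓
(3,0)B 3/3 ✓
(3,1)B 3/6 ✗
(3,2)A 4/6 ✓
(3,3)A 4/4 ✓
(4,1)B 2/4 ✗
(4,2)A 2/4 ✗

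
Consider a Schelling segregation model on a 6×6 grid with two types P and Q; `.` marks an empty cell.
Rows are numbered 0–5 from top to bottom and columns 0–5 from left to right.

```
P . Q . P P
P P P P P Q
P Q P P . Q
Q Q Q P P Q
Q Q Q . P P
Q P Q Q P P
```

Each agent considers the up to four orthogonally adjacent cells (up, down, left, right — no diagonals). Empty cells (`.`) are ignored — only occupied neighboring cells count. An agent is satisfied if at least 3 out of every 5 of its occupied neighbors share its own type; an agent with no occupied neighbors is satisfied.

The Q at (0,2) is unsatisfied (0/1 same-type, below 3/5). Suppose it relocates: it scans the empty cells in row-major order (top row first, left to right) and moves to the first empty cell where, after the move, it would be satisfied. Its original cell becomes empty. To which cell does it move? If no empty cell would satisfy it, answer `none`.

Vacating (0,2). Empty cells in order:
  (0,1): 0/2 same-type → still unsatisfied.
  (0,3): 0/2 same-type → still unsatisfied.
  (2,4): 1/4 same-type → still unsatisfied.
  (4,3): 2/4 same-type → still unsatisfied.

none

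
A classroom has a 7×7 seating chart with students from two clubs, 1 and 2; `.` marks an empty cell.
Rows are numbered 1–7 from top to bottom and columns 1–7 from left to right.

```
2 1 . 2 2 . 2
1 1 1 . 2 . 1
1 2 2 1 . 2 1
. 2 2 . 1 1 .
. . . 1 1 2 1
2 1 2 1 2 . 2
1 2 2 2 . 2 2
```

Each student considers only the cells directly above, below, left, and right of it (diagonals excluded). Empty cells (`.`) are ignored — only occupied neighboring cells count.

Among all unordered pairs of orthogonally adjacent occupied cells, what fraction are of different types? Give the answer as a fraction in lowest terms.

11/21

Scan each occupied cell's neighbors to the right and below so each pair is counted once.
Row 1: 2(1,1)–1(1,2)≠ 2(1,1)–1(2,1)≠ 1(1,2)–1(2,2)= 2(1,4)–2(1,5)= 2(1,5)–2(2,5)= 2(1,7)–1(2,7)≠  → 3/6 unlike.
Row 2: 1(2,1)–1(2,2)= 1(2,1)–1(3,1)= 1(2,2)–1(2,3)= 1(2,2)–2(3,2)≠ 1(2,3)–2(3,3)≠ 1(2,7)–1(3,7)=  → 2/6 unlike.
Row 3: 1(3,1)–2(3,2)≠ 2(3,2)–2(3,3)= 2(3,2)–2(4,2)= 2(3,3)–1(3,4)≠ 2(3,3)–2(4,3)= 2(3,6)–1(3,7)≠ 2(3,6)–1(4,6)≠  → 4/7 unlike.
Row 4: 2(4,2)–2(4,3)= 1(4,5)–1(4,6)= 1(4,5)–1(5,5)= 1(4,6)–2(5,6)≠  → 1/4 unlike.
Row 5: 1(5,4)–1(5,5)= 1(5,4)–1(6,4)= 1(5,5)–2(5,6)≠ 1(5,5)–2(6,5)≠ 2(5,6)–1(5,7)≠ 1(5,7)–2(6,7)≠  → 4/6 unlike.
Row 6: 2(6,1)–1(6,2)≠ 2(6,1)–1(7,1)≠ 1(6,2)–2(6,3)≠ 1(6,2)–2(7,2)≠ 2(6,3)–1(6,4)≠ 2(6,3)–2(7,3)= 1(6,4)–2(6,5)≠ 1(6,4)–2(7,4)≠ 2(6,7)–2(7,7)=  → 7/9 unlike.
Row 7: 1(7,1)–2(7,2)≠ 2(7,2)–2(7,3)= 2(7,3)–2(7,4)= 2(7,6)–2(7,7)=  → 1/4 unlike.
Total adjacent occupied pairs: 42; unlike-type pairs: 22.
22/42 reduces to 11/21.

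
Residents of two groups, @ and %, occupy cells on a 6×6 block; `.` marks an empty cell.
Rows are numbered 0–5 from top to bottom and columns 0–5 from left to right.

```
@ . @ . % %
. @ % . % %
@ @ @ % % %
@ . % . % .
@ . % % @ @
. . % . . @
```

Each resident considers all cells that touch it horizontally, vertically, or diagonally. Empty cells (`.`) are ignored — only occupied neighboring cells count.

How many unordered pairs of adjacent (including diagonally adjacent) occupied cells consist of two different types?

10

Scan each occupied cell's neighbors to the right and below (and the two forward diagonals) so each pair is counted once.
Row 0: @(0,0)–@(1,1)= @(0,2)–%(1,2)≠ @(0,2)–@(1,1)= %(0,4)–%(0,5)= %(0,4)–%(1,4)= %(0,4)–%(1,5)= %(0,5)–%(1,5)= %(0,5)–%(1,4)=  → 1/8 unlike.
Row 1: @(1,1)–%(1,2)≠ @(1,1)–@(2,1)= @(1,1)–@(2,2)= @(1,1)–@(2,0)= %(1,2)–@(2,2)≠ %(1,2)–%(2,3)= %(1,2)–@(2,1)≠ %(1,4)–%(1,5)= %(1,4)–%(2,4)= %(1,4)–%(2,5)= %(1,4)–%(2,3)= %(1,5)–%(2,5)= %(1,5)–%(2,4)=  → 3/13 unlike.
Row 2: @(2,0)–@(2,1)= @(2,0)–@(3,0)= @(2,1)–@(2,2)= @(2,1)–%(3,2)≠ @(2,1)–@(3,0)= @(2,2)–%(2,3)≠ @(2,2)–%(3,2)≠ %(2,3)–%(2,4)= %(2,3)–%(3,4)= %(2,3)–%(3,2)= %(2,4)–%(2,5)= %(2,4)–%(3,4)= %(2,5)–%(3,4)=  → 3/13 unlike.
Row 3: @(3,0)–@(4,0)= %(3,2)–%(4,2)= %(3,2)–%(4,3)= %(3,4)–@(4,4)≠ %(3,4)–@(4,5)≠ %(3,4)–%(4,3)=  → 2/6 unlike.
Row 4: %(4,2)–%(4,3)= %(4,2)–%(5,2)= %(4,3)–@(4,4)≠ %(4,3)–%(5,2)= @(4,4)–@(4,5)= @(4,4)–@(5,5)= @(4,5)–@(5,5)=  → 1/7 unlike.
Total adjacent occupied pairs: 47; unlike-type pairs: 10.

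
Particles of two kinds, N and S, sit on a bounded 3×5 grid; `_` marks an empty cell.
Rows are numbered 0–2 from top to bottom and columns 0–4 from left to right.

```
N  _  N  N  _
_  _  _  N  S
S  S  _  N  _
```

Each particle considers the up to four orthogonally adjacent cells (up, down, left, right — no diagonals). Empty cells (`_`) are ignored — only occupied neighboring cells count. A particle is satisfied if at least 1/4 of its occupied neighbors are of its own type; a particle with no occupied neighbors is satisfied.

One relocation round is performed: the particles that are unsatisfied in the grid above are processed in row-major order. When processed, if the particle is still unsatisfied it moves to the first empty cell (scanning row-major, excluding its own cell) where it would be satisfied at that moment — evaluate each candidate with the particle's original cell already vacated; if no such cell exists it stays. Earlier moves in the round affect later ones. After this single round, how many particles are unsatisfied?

1

Initially unsatisfied (in order): (1,4).
  (1,4) → (1,0).
Resulting grid:
N _ N N _
S _ _ N _
S S _ N _
Unsatisfied now: (0,0).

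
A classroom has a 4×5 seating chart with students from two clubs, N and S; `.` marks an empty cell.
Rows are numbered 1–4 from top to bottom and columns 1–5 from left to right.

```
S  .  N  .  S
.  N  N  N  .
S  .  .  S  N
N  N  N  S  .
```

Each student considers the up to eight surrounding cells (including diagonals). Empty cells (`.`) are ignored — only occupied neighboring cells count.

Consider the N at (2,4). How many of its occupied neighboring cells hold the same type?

Occupied neighbors of (2,4): (1,3)=N, (1,5)=S, (2,3)=N, (3,4)=S, (3,5)=N.
Same type (N): 3 of 5.

3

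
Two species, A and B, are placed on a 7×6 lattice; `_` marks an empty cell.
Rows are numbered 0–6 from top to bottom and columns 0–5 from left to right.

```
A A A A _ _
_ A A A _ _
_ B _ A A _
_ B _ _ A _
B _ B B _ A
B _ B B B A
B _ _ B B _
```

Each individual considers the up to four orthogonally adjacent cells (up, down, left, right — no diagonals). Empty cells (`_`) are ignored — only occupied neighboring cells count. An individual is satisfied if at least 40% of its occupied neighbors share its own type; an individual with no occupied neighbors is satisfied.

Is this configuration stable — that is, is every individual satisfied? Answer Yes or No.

Yes

Row 0: (0,0)A 1/1 ✓ · (0,1)A 3/3 ✓ · (0,2)A 3/3 ✓ · (0,3)A 2/2 ✓
Row 1: (1,1)A 2/3 ✓ · (1,2)A 3/3 ✓ · (1,3)A 3/3 ✓
Row 2: (2,1)B 1/2 ✓ · (2,3)A 2/2 ✓ · (2,4)A 2/2 ✓
Row 3: (3,1)B 1/1 ✓ · (3,4)A 1/1 ✓
Row 4: (4,0)B 1/1 ✓ · (4,2)B 2/2 ✓ · (4,3)B 2/2 ✓ · (4,5)A 1/1 ✓
Row 5: (5,0)B 2/2 ✓ · (5,2)B 2/2 ✓ · (5,3)B 4/4 ✓ · (5,4)B 2/3 ✓ · (5,5)A 1/2 ✓
Row 6: (6,0)B 1/1 ✓ · (6,3)B 2/2 ✓ · (6,4)B 2/2 ✓
All meet the threshold, so the configuration is stable.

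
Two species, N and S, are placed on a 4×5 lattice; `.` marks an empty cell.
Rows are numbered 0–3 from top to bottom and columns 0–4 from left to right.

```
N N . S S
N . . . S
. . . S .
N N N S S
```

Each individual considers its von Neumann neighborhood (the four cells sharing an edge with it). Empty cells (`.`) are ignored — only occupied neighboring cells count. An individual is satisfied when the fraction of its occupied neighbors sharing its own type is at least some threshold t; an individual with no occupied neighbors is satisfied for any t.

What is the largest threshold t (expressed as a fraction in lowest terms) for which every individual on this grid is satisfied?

1/2

Row 0: (0,0)N 2/2 · (0,1)N 1/1 · (0,3)S 1/1 · (0,4)S 2/2
Row 1: (1,0)N 1/1 · (1,4)S 1/1
Row 2: (2,3)S 1/1
Row 3: (3,0)N 1/1 · (3,1)N 2/2 · (3,2)N 1/2 · (3,3)S 2/3 · (3,4)S 1/1
The smallest same-type fraction is 1/2 at (3,2), which reduces to 1/2. Any threshold above that leaves this individual unsatisfied.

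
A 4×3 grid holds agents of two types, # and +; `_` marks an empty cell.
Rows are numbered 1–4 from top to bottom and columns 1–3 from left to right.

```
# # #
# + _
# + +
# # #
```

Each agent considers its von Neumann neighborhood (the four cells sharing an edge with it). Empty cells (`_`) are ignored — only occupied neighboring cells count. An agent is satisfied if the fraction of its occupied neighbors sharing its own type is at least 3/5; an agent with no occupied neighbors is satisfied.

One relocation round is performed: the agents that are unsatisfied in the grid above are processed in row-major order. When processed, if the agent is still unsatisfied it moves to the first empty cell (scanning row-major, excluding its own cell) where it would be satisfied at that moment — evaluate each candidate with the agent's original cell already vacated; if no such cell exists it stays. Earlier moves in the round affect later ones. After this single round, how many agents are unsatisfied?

Initially unsatisfied (in order): (2,2), (3,2), (3,3), (4,3).
  (2,2): no empty cell satisfies it; stays.
  (3,2) → (2,3).
  (3,3): no empty cell satisfies it; stays.
  (4,3): no empty cell satisfies it; stays.
Resulting grid:
# # #
# + +
# _ +
# # #
Unsatisfied now: (1,3), (2,2), (3,3), (4,3).

4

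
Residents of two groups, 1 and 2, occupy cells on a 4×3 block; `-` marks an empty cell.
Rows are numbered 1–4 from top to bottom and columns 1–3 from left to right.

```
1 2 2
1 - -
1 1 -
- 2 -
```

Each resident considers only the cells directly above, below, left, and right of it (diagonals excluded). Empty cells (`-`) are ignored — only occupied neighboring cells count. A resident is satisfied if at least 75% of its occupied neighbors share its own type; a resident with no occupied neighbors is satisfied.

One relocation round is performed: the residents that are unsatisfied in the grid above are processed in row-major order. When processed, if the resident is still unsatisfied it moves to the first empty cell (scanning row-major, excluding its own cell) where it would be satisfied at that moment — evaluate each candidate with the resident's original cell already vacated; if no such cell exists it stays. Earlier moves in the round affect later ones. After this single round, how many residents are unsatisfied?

2

Initially unsatisfied (in order): (1,1), (1,2), (3,2), (4,2).
  (1,1) → (3,3).
  (1,2): now satisfied by earlier moves; stays.
  (3,2): no empty cell satisfies it; stays.
  (4,2): no empty cell satisfies it; stays.
Resulting grid:
- 2 2
1 - -
1 1 1
- 2 -
Unsatisfied now: (3,2), (4,2).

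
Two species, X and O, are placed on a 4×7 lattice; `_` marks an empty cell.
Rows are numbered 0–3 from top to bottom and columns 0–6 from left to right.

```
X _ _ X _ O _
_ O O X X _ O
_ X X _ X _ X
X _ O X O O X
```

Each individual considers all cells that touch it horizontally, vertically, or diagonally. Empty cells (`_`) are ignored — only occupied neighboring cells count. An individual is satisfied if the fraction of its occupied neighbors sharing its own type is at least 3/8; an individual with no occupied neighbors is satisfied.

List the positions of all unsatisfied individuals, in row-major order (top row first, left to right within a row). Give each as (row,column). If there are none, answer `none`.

(0,0)X 0/1 ✗
(0,3)X 2/3 ✓
(0,5)O 1/2 ✓
(1,1)O 1/4 ✗
(1,2)O 1/5 ✗
(1,3)X 4/5 ✓
(1,4)X 3/4 ✓
(1,6)O 1/2 ✓
(2,1)X 2/5 ✓
(2,2)X 3/6 ✓
(2,4)X 3/5 ✓
(2,6)X 1/3 ✗
(3,0)X 1/1 ✓
(3,2)O 0/3 ✗
(3,3)X 2/4 ✓
(3,4)O 1/3 ✗
(3,5)O 1/4 ✗
(3,6)X 1/2 ✓

(0,0), (1,1), (1,2), (2,6), (3,2), (3,4), (3,5)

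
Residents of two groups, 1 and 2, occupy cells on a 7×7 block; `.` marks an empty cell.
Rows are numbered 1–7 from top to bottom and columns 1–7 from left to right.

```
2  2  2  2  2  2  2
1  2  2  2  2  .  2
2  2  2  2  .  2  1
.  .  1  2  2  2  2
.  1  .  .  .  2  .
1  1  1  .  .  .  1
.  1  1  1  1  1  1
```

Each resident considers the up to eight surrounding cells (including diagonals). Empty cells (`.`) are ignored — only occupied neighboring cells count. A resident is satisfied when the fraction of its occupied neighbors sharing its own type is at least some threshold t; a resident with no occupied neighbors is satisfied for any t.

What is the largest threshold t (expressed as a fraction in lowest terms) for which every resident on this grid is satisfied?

(1,1)2 2/3
(1,2)2 4/5
(1,3)2 5/5
(1,4)2 5/5
(1,5)2 4/4
(1,6)2 4/4
(1,7)2 2/2
(2,1)1 0/5
(2,2)2 7/8
(2,3)2 8/8
(2,4)2 7/7
(2,5)2 6/6
(2,7)2 3/4
(3,1)2 2/3
(3,2)2 4/6
(3,3)2 6/7
(3,4)2 6/7
(3,6)2 5/6
(3,7)1 0/4
(4,3)1 1/5
(4,4)2 3/4
(4,5)2 5/5
(4,6)2 4/5
(4,7)2 3/4
(5,2)1 4/4
(5,6)2 3/4
(6,1)1 3/3
(6,2)1 5/5
(6,3)1 5/5
(6,7)1 2/3
(7,2)1 4/4
(7,3)1 4/4
(7,4)1 3/3
(7,5)1 2/2
(7,6)1 3/3
(7,7)1 2/2
The smallest same-type fraction is 0/5 at (2,1), which reduces to 0/1. Any threshold above that leaves this resident unsatisfied.

0/1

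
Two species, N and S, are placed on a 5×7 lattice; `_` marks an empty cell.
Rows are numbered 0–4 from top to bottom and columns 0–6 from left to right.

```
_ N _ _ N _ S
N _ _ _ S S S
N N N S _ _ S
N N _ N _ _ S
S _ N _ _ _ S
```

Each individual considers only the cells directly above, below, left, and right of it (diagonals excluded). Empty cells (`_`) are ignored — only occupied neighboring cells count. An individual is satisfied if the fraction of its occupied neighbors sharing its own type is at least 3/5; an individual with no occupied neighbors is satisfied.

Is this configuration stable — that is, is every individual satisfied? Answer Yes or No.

No

Row 0: (0,1)N 0/0 ok · (0,4)N 0/1 unhappy · (0,6)S 1/1 ok
Row 1: (1,0)N 1/1 ok · (1,4)S 1/2 unhappy · (1,5)S 2/2 ok · (1,6)S 3/3 ok
Row 2: (2,0)N 3/3 ok · (2,1)N 3/3 ok · (2,2)N 1/2 unhappy · (2,3)S 0/2 unhappy · (2,6)S 2/2 ok
Row 3: (3,0)N 2/3 ok · (3,1)N 2/2 ok · (3,3)N 0/1 unhappy · (3,6)S 2/2 ok
Row 4: (4,0)S 0/1 unhappy · (4,2)N 0/0 ok · (4,6)S 1/1 ok
For instance (0,4) has only 0/1 same-type neighbors, below 3/5.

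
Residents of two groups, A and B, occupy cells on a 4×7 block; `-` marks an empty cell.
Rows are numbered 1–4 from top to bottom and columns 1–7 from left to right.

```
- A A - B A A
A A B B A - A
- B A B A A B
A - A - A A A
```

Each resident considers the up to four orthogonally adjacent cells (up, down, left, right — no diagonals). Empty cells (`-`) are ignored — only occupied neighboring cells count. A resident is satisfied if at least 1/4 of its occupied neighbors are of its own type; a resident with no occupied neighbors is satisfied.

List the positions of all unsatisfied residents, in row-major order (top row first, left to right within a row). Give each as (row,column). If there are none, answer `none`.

(1,5), (3,2), (3,7)

(1,2)A 2/2 ok
(1,3)A 1/2 ok
(1,5)B 0/2 unhappy
(1,6)A 1/2 ok
(1,7)A 2/2 ok
(2,1)A 1/1 ok
(2,2)A 2/4 ok
(2,3)B 1/4 ok
(2,4)B 2/3 ok
(2,5)A 1/3 ok
(2,7)A 1/2 ok
(3,2)B 0/2 unhappy
(3,3)A 1/4 ok
(3,4)B 1/3 ok
(3,5)A 3/4 ok
(3,6)A 2/3 ok
(3,7)B 0/3 unhappy
(4,1)A 0/0 ok
(4,3)A 1/1 ok
(4,5)A 2/2 ok
(4,6)A 3/3 ok
(4,7)A 1/2 ok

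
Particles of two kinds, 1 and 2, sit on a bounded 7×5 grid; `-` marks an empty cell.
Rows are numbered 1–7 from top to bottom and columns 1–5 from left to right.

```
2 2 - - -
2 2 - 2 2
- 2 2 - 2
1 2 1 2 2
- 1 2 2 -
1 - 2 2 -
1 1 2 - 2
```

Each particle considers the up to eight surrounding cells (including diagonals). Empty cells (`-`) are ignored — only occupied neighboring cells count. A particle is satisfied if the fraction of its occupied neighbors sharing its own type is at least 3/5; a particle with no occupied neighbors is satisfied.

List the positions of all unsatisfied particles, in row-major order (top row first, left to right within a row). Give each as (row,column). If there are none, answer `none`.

(4,1), (4,2), (4,3), (5,2), (7,2)

Row 1: (1,1)2 3/3 ✓ · (1,2)2 3/3 ✓
Row 2: (2,1)2 4/4 ✓ · (2,2)2 5/5 ✓ · (2,4)2 3/3 ✓ · (2,5)2 2/2 ✓
Row 3: (3,2)2 4/6 ✓ · (3,3)2 5/6 ✓ · (3,5)2 4/4 ✓
Row 4: (4,1)1 1/3 ✗ · (4,2)2 3/6 ✗ · (4,3)1 1/7 ✗ · (4,4)2 5/6 ✓ · (4,5)2 3/3 ✓
Row 5: (5,2)1 3/6 ✗ · (5,3)2 5/7 ✓ · (5,4)2 5/6 ✓
Row 6: (6,1)1 3/3 ✓ · (6,3)2 4/6 ✓ · (6,4)2 5/5 ✓
Row 7: (7,1)1 2/2 ✓ · (7,2)1 2/4 ✗ · (7,3)2 2/3 ✓ · (7,5)2 1/1 ✓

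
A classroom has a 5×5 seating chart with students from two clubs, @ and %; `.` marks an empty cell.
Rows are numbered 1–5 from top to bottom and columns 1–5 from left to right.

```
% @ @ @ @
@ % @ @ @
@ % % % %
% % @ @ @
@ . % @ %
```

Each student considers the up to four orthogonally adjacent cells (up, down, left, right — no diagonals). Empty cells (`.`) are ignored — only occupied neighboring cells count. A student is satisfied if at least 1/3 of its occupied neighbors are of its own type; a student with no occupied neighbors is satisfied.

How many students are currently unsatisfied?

Row 1: (1,1)% 0/2 not · (1,2)@ 1/3 satisfied · (1,3)@ 3/3 satisfied · (1,4)@ 3/3 satisfied · (1,5)@ 2/2 satisfied
Row 2: (2,1)@ 1/3 satisfied · (2,2)% 1/4 not · (2,3)@ 2/4 satisfied · (2,4)@ 3/4 satisfied · (2,5)@ 2/3 satisfied
Row 3: (3,1)@ 1/3 satisfied · (3,2)% 3/4 satisfied · (3,3)% 2/4 satisfied · (3,4)% 2/4 satisfied · (3,5)% 1/3 satisfied
Row 4: (4,1)% 1/3 satisfied · (4,2)% 2/3 satisfied · (4,3)@ 1/4 not · (4,4)@ 3/4 satisfied · (4,5)@ 1/3 satisfied
Row 5: (5,1)@ 0/1 not · (5,3)% 0/2 not · (5,4)@ 1/3 satisfied · (5,5)% 0/2 not
Unsatisfied: (1,1), (2,2), (4,3), (5,1), (5,3), (5,5) — 6 in total.

6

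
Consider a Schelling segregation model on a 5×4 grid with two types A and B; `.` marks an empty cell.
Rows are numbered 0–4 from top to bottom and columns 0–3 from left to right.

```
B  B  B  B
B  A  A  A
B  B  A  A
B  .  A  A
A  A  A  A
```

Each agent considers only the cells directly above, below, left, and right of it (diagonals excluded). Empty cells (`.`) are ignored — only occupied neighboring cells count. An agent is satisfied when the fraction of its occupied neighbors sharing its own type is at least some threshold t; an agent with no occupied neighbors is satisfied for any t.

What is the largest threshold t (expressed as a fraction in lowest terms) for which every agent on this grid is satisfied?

(0,0)B 2/2
(0,1)B 2/3
(0,2)B 2/3
(0,3)B 1/2
(1,0)B 2/3
(1,1)A 1/4
(1,2)A 3/4
(1,3)A 2/3
(2,0)B 3/3
(2,1)B 1/3
(2,2)A 3/4
(2,3)A 3/3
(3,0)B 1/2
(3,2)A 3/3
(3,3)A 3/3
(4,0)A 1/2
(4,1)A 2/2
(4,2)A 3/3
(4,3)A 2/2
The smallest same-type fraction is 1/4 at (1,1), which reduces to 1/4. Any threshold above that leaves this agent unsatisfied.

1/4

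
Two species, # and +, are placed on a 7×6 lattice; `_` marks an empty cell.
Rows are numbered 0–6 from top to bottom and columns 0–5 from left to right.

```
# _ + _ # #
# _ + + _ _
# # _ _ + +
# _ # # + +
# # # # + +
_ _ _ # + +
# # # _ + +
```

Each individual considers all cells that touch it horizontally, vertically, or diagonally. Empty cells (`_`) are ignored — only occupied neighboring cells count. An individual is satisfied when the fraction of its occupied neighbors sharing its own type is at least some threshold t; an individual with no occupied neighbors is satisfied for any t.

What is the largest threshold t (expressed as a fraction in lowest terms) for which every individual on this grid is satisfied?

(0,0)# 1/1
(0,2)+ 2/2
(0,4)# 1/2
(0,5)# 1/1
(1,0)# 3/3
(1,2)+ 2/3
(1,3)+ 3/4
(2,0)# 3/3
(2,1)# 4/5
(2,4)+ 4/5
(2,5)+ 3/3
(3,0)# 4/4
(3,2)# 5/5
(3,3)# 3/6
(3,4)+ 5/7
(3,5)+ 5/5
(4,0)# 2/2
(4,1)# 4/4
(4,2)# 5/5
(4,3)# 4/7
(4,4)+ 5/8
(4,5)+ 5/5
(5,3)# 3/6
(5,4)+ 5/7
(5,5)+ 5/5
(6,0)# 1/1
(6,1)# 2/2
(6,2)# 2/2
(6,4)+ 3/4
(6,5)+ 3/3
The smallest same-type fraction is 1/2 at (0,4), which reduces to 1/2. Any threshold above that leaves this individual unsatisfied.

1/2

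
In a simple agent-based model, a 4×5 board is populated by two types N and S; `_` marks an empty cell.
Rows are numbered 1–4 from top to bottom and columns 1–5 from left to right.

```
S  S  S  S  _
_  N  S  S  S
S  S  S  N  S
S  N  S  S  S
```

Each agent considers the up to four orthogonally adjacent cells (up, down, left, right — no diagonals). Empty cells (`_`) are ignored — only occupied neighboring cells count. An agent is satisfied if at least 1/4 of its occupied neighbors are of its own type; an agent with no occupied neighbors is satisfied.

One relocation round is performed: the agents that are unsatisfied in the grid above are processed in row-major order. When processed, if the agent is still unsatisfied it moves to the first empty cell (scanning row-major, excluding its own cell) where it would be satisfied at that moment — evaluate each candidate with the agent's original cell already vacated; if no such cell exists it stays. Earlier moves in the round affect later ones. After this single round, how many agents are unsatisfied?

1

Initially unsatisfied (in order): (2,2), (3,4), (4,2).
  (2,2): no empty cell satisfies it; stays.
  (3,4) → (2,1).
  (4,2): no empty cell satisfies it; stays.
Resulting grid:
S S S S _
N N S S S
S S S _ S
S N S S S
Unsatisfied now: (4,2).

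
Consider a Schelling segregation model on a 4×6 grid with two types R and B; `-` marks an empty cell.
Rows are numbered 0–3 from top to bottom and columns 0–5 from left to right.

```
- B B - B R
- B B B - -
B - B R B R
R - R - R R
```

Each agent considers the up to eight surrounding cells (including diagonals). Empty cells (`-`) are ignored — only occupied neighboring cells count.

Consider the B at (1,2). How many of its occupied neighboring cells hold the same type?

Occupied neighbors of (1,2): (0,1)=B, (0,2)=B, (1,1)=B, (1,3)=B, (2,2)=B, (2,3)=R.
Same type (B): 5 of 6.

5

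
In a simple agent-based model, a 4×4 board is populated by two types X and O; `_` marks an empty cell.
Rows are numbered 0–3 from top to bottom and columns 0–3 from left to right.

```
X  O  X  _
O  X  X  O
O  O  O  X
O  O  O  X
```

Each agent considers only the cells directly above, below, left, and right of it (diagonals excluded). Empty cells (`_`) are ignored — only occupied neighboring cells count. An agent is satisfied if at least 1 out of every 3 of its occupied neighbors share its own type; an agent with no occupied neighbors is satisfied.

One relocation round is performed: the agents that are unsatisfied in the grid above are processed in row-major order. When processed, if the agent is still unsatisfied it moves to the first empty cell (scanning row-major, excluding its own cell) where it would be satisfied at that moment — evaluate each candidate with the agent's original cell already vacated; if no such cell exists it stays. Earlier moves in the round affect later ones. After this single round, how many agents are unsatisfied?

Initially unsatisfied (in order): (0,0), (0,1), (1,1), (1,3).
  (0,0) → (0,3).
  (0,1) → (0,0).
  (1,1): now satisfied by earlier moves; stays.
  (1,3) → (0,1).
Resulting grid:
O O X X
O X X _
O O O X
O O O X
Unsatisfied now: (1,1).

1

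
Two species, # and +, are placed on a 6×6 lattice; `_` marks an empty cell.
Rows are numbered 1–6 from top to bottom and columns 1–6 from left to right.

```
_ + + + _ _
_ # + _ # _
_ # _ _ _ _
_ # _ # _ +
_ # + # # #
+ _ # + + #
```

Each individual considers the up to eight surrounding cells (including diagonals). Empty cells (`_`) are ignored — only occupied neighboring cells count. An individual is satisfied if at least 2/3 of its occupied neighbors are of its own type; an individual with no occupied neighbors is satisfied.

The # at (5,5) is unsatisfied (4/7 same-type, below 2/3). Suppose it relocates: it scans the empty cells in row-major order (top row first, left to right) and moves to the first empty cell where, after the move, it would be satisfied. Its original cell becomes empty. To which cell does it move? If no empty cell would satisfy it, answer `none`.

(1,6)

Vacating (5,5). Empty cells in order:
  (1,1): 1/2 same-type → still unsatisfied.
  (1,5): 1/2 same-type → still unsatisfied.
  (1,6): 1/1 same-type → satisfied — stop here.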